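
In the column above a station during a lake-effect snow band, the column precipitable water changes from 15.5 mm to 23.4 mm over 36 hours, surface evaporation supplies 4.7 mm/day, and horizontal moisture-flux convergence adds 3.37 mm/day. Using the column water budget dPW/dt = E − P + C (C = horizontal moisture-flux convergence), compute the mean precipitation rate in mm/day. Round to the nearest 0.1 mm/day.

P ≈ 2.8 mm/day

dPW/dt = (23.4 − 15.5) mm / (36/24 day) = +5.267 mm/day.
P = E + C − dPW/dt = 4.7 + (3.37) − (+5.267) = 2.8 mm/day.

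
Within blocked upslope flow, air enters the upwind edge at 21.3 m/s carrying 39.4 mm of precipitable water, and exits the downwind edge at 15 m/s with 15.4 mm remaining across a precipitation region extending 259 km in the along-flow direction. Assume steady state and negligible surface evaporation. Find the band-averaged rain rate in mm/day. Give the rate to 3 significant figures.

R ≈ 203 mm/day

Column moisture flux per unit crosswind length is F = V × PW.
Inflow: F_in = 21.3 × 39.4 = 839.22 mm·m/s
Outflow: F_out = 15 × 15.4 = 231 mm·m/s
Steady-state rate R = (F_in − F_out)/L = (839.22 − 231) / 259000 m = 2.348e-03 mm/s.
R = 2.348e-03 × 3600 × 24 = 203 mm/day.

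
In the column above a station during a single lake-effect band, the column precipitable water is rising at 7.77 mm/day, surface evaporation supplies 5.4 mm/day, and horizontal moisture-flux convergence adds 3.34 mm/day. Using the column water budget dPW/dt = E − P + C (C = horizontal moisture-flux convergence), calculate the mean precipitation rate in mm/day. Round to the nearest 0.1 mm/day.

dPW/dt = +7.77 mm/day.
P = E + C − dPW/dt = 5.4 + (3.34) − (+7.77) = 1.0 mm/day.

P ≈ 1.0 mm/day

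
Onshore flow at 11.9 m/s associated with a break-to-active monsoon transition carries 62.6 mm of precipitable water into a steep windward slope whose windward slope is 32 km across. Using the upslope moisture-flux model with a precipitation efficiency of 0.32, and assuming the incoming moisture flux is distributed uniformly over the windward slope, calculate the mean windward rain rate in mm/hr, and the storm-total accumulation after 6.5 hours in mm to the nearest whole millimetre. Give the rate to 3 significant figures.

R ≈ 26.8 mm/hr; total ≈ 174 mm

Incoming column moisture flux per unit ridge length: F = V × PW = 11.9 × 62.6 = 744.94 mm·m/s.
Spread over the 32 km slope with efficiency ε = 0.32: R = ε·F/W = 0.32 × 744.94 / 32000 m = 7.449e-03 mm/s.
R = 7.449e-03 × 3600 = 26.8 mm/hr.
Over 6.5 h: total = 26.8 × 6.5 = 174.2 ≈ 174 mm.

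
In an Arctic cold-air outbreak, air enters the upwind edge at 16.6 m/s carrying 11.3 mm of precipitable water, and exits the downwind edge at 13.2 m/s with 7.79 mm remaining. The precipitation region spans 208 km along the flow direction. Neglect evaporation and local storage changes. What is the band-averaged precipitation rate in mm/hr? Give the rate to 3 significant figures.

Column moisture flux per unit crosswind length is F = V × PW.
Inflow: F_in = 16.6 × 11.3 = 187.58 mm·m/s
Outflow: F_out = 13.2 × 7.79 = 102.828 mm·m/s
Steady-state rate R = (F_in − F_out)/L = (187.58 − 102.828) / 208000 m = 4.075e-04 mm/s.
R = 4.075e-04 × 3600 = 1.47 mm/hr.

R ≈ 1.47 mm/hr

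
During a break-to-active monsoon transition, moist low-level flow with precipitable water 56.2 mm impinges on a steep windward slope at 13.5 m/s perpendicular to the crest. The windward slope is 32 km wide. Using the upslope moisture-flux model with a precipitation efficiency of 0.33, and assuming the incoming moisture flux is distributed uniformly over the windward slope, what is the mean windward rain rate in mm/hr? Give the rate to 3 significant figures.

Incoming column moisture flux per unit ridge length: F = V × PW = 13.5 × 56.2 = 758.7 mm·m/s.
Spread over the 32 km slope with efficiency ε = 0.33: R = ε·F/W = 0.33 × 758.7 / 32000 m = 7.824e-03 mm/s.
R = 7.824e-03 × 3600 = 28.2 mm/hr.

R ≈ 28.2 mm/hr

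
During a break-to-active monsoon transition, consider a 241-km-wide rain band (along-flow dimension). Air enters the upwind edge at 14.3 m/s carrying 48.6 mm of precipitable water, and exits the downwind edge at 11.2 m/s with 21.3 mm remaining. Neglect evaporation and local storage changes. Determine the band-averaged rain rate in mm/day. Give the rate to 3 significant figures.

R ≈ 164 mm/day

Column moisture flux per unit crosswind length is F = V × PW.
Inflow: F_in = 14.3 × 48.6 = 694.98 mm·m/s
Outflow: F_out = 11.2 × 21.3 = 238.56 mm·m/s
Steady-state rate R = (F_in − F_out)/L = (694.98 − 238.56) / 241000 m = 1.894e-03 mm/s.
R = 1.894e-03 × 3600 × 24 = 164 mm/day.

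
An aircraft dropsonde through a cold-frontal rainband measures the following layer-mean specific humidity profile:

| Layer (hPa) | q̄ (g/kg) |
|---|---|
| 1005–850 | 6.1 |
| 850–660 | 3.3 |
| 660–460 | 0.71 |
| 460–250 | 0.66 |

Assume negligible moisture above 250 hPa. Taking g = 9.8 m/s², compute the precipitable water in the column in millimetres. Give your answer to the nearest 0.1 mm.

Precipitable water is the column-integrated vapour mass per unit area: PW = (1/g) Σ q̄ Δp, with q in kg/kg and Δp in Pa (1 kg/m² of water = 1 mm).
Layer 1005–850 hPa: Δp = 155 hPa = 15500 Pa, q̄ = 0.0061 kg/kg → 0.0061 × 15500 / 9.8 = 9.65 mm
Layer 850–660 hPa: Δp = 190 hPa = 19000 Pa, q̄ = 0.0033 kg/kg → 0.0033 × 19000 / 9.8 = 6.40 mm
Layer 660–460 hPa: Δp = 200 hPa = 20000 Pa, q̄ = 0.00071 kg/kg → 0.00071 × 20000 / 9.8 = 1.45 mm
Layer 460–250 hPa: Δp = 210 hPa = 21000 Pa, q̄ = 0.00066 kg/kg → 0.00066 × 21000 / 9.8 = 1.41 mm
PW = 9.65 + 6.40 + 1.45 + 1.41 = 18.91 ≈ 18.9 mm.

PW ≈ 18.9 mm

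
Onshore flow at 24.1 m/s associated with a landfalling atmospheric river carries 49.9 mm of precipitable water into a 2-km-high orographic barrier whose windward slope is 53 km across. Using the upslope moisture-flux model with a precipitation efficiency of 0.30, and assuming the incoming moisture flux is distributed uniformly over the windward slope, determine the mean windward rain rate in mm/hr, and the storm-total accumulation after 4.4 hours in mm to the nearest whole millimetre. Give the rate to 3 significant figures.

Incoming column moisture flux per unit ridge length: F = V × PW = 24.1 × 49.9 = 1202.59 mm·m/s.
Spread over the 53 km slope with efficiency ε = 0.30: R = ε·F/W = 0.30 × 1202.59 / 53000 m = 6.807e-03 mm/s.
R = 6.807e-03 × 3600 = 24.5 mm/hr.
Over 4.4 h: total = 24.5 × 4.4 = 107.8 ≈ 108 mm.

R ≈ 24.5 mm/hr; total ≈ 108 mm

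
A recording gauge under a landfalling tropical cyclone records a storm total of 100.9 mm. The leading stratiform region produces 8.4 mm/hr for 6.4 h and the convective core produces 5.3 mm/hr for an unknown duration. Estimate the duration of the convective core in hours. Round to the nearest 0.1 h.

duration ≈ 8.9 h

Known phases: 8.4 × 6.4 = 53.76 mm.
Remaining depth = 100.9 − 53.76 = 47.14 mm.
Duration = 47.14 / 5.3 = 8.9 h.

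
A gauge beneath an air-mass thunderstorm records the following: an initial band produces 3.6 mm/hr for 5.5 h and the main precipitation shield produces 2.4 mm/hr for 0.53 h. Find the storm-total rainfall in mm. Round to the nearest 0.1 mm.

total ≈ 21.1 mm

Total = Σ Rᵢ Δtᵢ = 3.6 × 5.5 + 2.4 × 0.53
      = 19.8 + 1.272 = 21.1 mm.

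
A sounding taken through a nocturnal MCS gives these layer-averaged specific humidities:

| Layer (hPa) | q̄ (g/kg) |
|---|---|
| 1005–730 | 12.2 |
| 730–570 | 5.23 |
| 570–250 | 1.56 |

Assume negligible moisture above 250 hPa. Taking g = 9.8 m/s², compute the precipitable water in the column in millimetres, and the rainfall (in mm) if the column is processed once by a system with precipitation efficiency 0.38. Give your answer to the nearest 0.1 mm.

Precipitable water is the column-integrated vapour mass per unit area: PW = (1/g) Σ q̄ Δp, with q in kg/kg and Δp in Pa (1 kg/m² of water = 1 mm).
Layer 1005–730 hPa: Δp = 275 hPa = 27500 Pa, q̄ = 0.0122 kg/kg → 0.0122 × 27500 / 9.8 = 34.23 mm
Layer 730–570 hPa: Δp = 160 hPa = 16000 Pa, q̄ = 0.00523 kg/kg → 0.00523 × 16000 / 9.8 = 8.54 mm
Layer 570–250 hPa: Δp = 320 hPa = 32000 Pa, q̄ = 0.00156 kg/kg → 0.00156 × 32000 / 9.8 = 5.09 mm
PW = 34.23 + 8.54 + 5.09 = 47.86 ≈ 47.9 mm.
Rainfall = ε × PW = 0.38 × 47.9 = 18.2 mm.

PW ≈ 47.9 mm; rainfall ≈ 18.2 mm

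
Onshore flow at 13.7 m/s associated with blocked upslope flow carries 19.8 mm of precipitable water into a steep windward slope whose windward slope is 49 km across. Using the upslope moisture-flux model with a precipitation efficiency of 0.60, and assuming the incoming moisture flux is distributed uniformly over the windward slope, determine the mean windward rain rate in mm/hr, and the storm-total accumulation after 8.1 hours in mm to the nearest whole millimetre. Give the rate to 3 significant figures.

R ≈ 12.0 mm/hr; total ≈ 97 mm

Incoming column moisture flux per unit ridge length: F = V × PW = 13.7 × 19.8 = 271.26 mm·m/s.
Spread over the 49 km slope with efficiency ε = 0.60: R = ε·F/W = 0.60 × 271.26 / 49000 m = 3.322e-03 mm/s.
R = 3.322e-03 × 3600 = 12.0 mm/hr.
Over 8.1 h: total = 12.0 × 8.1 = 97.2 ≈ 97 mm.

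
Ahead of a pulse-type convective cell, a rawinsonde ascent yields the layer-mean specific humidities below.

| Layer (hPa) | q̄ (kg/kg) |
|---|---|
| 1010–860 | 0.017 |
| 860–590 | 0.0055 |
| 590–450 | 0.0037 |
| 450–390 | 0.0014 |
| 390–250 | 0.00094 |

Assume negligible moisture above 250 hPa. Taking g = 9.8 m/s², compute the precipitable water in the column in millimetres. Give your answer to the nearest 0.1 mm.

PW ≈ 48.7 mm

Precipitable water is the column-integrated vapour mass per unit area: PW = (1/g) Σ q̄ Δp, with q in kg/kg and Δp in Pa (1 kg/m² of water = 1 mm).
Layer 1010–860 hPa: Δp = 150 hPa = 15000 Pa, q̄ = 0.017 kg/kg → 0.017 × 15000 / 9.8 = 26.02 mm
Layer 860–590 hPa: Δp = 270 hPa = 27000 Pa, q̄ = 0.0055 kg/kg → 0.0055 × 27000 / 9.8 = 15.15 mm
Layer 590–450 hPa: Δp = 140 hPa = 14000 Pa, q̄ = 0.0037 kg/kg → 0.0037 × 14000 / 9.8 = 5.29 mm
Layer 450–390 hPa: Δp = 60 hPa = 6000 Pa, q̄ = 0.0014 kg/kg → 0.0014 × 6000 / 9.8 = 0.86 mm
Layer 390–250 hPa: Δp = 140 hPa = 14000 Pa, q̄ = 0.00094 kg/kg → 0.00094 × 14000 / 9.8 = 1.34 mm
PW = 26.02 + 15.15 + 5.29 + 0.86 + 1.34 = 48.66 ≈ 48.7 mm.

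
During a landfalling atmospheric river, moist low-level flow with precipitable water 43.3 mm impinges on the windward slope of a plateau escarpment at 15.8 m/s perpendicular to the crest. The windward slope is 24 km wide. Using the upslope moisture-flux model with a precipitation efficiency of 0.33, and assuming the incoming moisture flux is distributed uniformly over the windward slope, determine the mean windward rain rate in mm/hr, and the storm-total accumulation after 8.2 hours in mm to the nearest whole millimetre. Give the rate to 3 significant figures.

Incoming column moisture flux per unit ridge length: F = V × PW = 15.8 × 43.3 = 684.14 mm·m/s.
Spread over the 24 km slope with efficiency ε = 0.33: R = ε·F/W = 0.33 × 684.14 / 24000 m = 9.407e-03 mm/s.
R = 9.407e-03 × 3600 = 33.9 mm/hr.
Over 8.2 h: total = 33.9 × 8.2 = 277.98 ≈ 278 mm.

R ≈ 33.9 mm/hr; total ≈ 278 mm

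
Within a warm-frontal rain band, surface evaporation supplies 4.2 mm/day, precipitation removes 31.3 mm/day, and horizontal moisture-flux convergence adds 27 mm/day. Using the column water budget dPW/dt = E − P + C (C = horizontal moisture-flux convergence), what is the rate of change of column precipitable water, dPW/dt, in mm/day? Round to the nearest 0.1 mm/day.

dPW/dt ≈ -0.1 mm/day

dPW/dt = E − P + C = 4.2 − 31.3 + (27) = -0.1 mm/day.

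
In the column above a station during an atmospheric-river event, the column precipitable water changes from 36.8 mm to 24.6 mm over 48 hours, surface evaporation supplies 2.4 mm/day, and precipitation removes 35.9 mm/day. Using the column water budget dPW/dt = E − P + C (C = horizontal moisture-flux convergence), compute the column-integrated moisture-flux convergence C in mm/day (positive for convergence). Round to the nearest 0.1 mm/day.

C ≈ 27.4 mm/day

dPW/dt = (24.6 − 36.8) mm / (48/24 day) = -6.100 mm/day.
C = dPW/dt − E + P = (-6.100) − 2.4 + 35.9 = 27.4 mm/day.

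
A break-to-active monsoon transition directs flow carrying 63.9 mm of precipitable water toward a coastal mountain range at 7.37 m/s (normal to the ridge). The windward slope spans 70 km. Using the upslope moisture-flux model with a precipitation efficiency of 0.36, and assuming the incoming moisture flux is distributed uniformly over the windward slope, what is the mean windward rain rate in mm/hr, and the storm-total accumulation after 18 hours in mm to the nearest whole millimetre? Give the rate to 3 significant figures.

Incoming column moisture flux per unit ridge length: F = V × PW = 7.37 × 63.9 = 470.943 mm·m/s.
Spread over the 70 km slope with efficiency ε = 0.36: R = ε·F/W = 0.36 × 470.943 / 70000 m = 2.422e-03 mm/s.
R = 2.422e-03 × 3600 = 8.72 mm/hr.
Over 18 h: total = 8.72 × 18 = 156.96 ≈ 157 mm.

R ≈ 8.72 mm/hr; total ≈ 157 mm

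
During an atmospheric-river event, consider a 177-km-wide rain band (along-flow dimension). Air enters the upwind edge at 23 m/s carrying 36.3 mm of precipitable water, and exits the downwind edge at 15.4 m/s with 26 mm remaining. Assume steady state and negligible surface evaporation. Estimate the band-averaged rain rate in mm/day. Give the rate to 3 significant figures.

R ≈ 212 mm/day

Column moisture flux per unit crosswind length is F = V × PW.
Inflow: F_in = 23 × 36.3 = 834.9 mm·m/s
Outflow: F_out = 15.4 × 26 = 400.4 mm·m/s
Steady-state rate R = (F_in − F_out)/L = (834.9 − 400.4) / 177000 m = 2.455e-03 mm/s.
R = 2.455e-03 × 3600 × 24 = 212 mm/day.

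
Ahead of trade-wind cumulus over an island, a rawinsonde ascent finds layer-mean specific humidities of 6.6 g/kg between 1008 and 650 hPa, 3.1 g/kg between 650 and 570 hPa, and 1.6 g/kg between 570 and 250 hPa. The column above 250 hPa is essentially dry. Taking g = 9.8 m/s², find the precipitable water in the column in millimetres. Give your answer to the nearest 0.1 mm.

Precipitable water is the column-integrated vapour mass per unit area: PW = (1/g) Σ q̄ Δp, with q in kg/kg and Δp in Pa (1 kg/m² of water = 1 mm).
Layer 1008–650 hPa: Δp = 358 hPa = 35800 Pa, q̄ = 0.0066 kg/kg → 0.0066 × 35800 / 9.8 = 24.11 mm
Layer 650–570 hPa: Δp = 80 hPa = 8000 Pa, q̄ = 0.0031 kg/kg → 0.0031 × 8000 / 9.8 = 2.53 mm
Layer 570–250 hPa: Δp = 320 hPa = 32000 Pa, q̄ = 0.0016 kg/kg → 0.0016 × 32000 / 9.8 = 5.22 mm
PW = 24.11 + 2.53 + 5.22 = 31.86 ≈ 31.9 mm.

PW ≈ 31.9 mm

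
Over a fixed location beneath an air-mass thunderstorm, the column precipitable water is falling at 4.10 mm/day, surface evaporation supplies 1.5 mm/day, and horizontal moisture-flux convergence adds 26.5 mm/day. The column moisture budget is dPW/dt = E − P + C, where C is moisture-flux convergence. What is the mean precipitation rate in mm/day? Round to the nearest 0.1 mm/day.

dPW/dt = -4.10 mm/day.
P = E + C − dPW/dt = 1.5 + (26.5) − (-4.10) = 32.1 mm/day.

P ≈ 32.1 mm/day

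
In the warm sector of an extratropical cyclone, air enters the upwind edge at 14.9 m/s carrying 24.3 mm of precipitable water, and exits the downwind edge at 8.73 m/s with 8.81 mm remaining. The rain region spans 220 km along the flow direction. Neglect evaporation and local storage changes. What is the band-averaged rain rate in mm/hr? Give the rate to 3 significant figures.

Column moisture flux per unit crosswind length is F = V × PW.
Inflow: F_in = 14.9 × 24.3 = 362.07 mm·m/s
Outflow: F_out = 8.73 × 8.81 = 76.9113 mm·m/s
Steady-state rate R = (F_in − F_out)/L = (362.07 − 76.9113) / 220000 m = 1.296e-03 mm/s.
R = 1.296e-03 × 3600 = 4.67 mm/hr.

R ≈ 4.67 mm/hr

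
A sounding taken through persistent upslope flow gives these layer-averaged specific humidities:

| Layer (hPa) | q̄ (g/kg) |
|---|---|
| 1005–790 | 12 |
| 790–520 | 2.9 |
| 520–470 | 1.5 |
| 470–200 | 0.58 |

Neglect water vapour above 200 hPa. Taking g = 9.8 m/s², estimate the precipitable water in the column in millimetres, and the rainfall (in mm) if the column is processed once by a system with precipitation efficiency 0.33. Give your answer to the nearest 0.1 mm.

Precipitable water is the column-integrated vapour mass per unit area: PW = (1/g) Σ q̄ Δp, with q in kg/kg and Δp in Pa (1 kg/m² of water = 1 mm).
Layer 1005–790 hPa: Δp = 215 hPa = 21500 Pa, q̄ = 0.012 kg/kg → 0.012 × 21500 / 9.8 = 26.33 mm
Layer 790–520 hPa: Δp = 270 hPa = 27000 Pa, q̄ = 0.0029 kg/kg → 0.0029 × 27000 / 9.8 = 7.99 mm
Layer 520–470 hPa: Δp = 50 hPa = 5000 Pa, q̄ = 0.0015 kg/kg → 0.0015 × 5000 / 9.8 = 0.77 mm
Layer 470–200 hPa: Δp = 270 hPa = 27000 Pa, q̄ = 0.00058 kg/kg → 0.00058 × 27000 / 9.8 = 1.60 mm
PW = 26.33 + 7.99 + 0.77 + 1.60 = 36.69 ≈ 36.7 mm.
Rainfall = ε × PW = 0.33 × 36.7 = 12.1 mm.

PW ≈ 36.7 mm; rainfall ≈ 12.1 mm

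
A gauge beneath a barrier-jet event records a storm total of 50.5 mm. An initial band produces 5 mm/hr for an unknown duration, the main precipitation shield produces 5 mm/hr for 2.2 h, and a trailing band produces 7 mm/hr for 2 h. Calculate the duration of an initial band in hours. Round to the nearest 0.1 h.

Known phases: 5 × 2.2 + 7 × 2 = 11 + 14 = 25 mm.
Remaining depth = 50.5 − 25 = 25.5 mm.
Duration = 25.5 / 5 = 5.1 h.

duration ≈ 5.1 h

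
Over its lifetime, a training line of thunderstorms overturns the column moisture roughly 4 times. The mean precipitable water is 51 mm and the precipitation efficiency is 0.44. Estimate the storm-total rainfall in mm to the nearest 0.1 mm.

Each cycle deposits ε × PW = 0.44 × 51 = 22.44 mm.
Over 4 cycles: 4 × 22.44 = 89.8 mm.

rainfall ≈ 89.8 mm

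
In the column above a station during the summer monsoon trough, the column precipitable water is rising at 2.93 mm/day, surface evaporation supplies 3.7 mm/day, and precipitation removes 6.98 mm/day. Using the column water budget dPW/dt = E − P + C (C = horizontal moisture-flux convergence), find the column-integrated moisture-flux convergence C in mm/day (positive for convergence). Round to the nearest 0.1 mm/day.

dPW/dt = +2.93 mm/day.
C = dPW/dt − E + P = (+2.93) − 3.7 + 6.98 = 6.2 mm/day.

C ≈ 6.2 mm/day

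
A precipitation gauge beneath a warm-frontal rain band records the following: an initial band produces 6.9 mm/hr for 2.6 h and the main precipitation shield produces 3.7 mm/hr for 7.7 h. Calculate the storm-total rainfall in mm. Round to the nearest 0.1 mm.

Total = Σ Rᵢ Δtᵢ = 6.9 × 2.6 + 3.7 × 7.7
      = 17.94 + 28.49 = 46.4 mm.

total ≈ 46.4 mm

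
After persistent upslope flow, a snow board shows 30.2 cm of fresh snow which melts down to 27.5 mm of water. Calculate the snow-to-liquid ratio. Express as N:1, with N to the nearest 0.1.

ratio ≈ 11.0

Ratio = snow depth / SWE = 302 mm / 27.5 mm = 11.0, i.e. 11.0:1.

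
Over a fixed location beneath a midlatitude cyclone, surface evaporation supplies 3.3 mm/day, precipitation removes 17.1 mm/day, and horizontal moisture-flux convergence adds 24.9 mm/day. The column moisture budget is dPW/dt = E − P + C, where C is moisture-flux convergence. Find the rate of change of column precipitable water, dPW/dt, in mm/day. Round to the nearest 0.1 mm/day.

dPW/dt ≈ 11.1 mm/day

dPW/dt = E − P + C = 3.3 − 17.1 + (24.9) = 11.1 mm/day.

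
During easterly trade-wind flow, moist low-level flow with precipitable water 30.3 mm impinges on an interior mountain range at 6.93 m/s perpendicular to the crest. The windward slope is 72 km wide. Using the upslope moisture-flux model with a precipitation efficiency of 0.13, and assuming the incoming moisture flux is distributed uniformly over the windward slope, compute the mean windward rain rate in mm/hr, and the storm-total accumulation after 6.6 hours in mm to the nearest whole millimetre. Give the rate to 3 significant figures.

Incoming column moisture flux per unit ridge length: F = V × PW = 6.93 × 30.3 = 209.979 mm·m/s.
Spread over the 72 km slope with efficiency ε = 0.13: R = ε·F/W = 0.13 × 209.979 / 72000 m = 3.791e-04 mm/s.
R = 3.791e-04 × 3600 = 1.36 mm/hr.
Over 6.6 h: total = 1.36 × 6.6 = 8.976 ≈ 9 mm.

R ≈ 1.36 mm/hr; total ≈ 9 mm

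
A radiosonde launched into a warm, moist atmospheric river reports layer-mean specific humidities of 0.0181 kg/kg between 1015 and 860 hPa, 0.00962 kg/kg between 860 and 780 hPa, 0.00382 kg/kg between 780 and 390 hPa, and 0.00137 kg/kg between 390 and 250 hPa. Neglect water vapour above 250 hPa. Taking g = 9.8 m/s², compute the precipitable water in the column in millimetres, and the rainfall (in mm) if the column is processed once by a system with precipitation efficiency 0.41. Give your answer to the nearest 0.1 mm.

PW ≈ 53.6 mm; rainfall ≈ 22.0 mm

Precipitable water is the column-integrated vapour mass per unit area: PW = (1/g) Σ q̄ Δp, with q in kg/kg and Δp in Pa (1 kg/m² of water = 1 mm).
Layer 1015–860 hPa: Δp = 155 hPa = 15500 Pa, q̄ = 0.0181 kg/kg → 0.0181 × 15500 / 9.8 = 28.63 mm
Layer 860–780 hPa: Δp = 80 hPa = 8000 Pa, q̄ = 0.00962 kg/kg → 0.00962 × 8000 / 9.8 = 7.85 mm
Layer 780–390 hPa: Δp = 390 hPa = 39000 Pa, q̄ = 0.00382 kg/kg → 0.00382 × 39000 / 9.8 = 15.20 mm
Layer 390–250 hPa: Δp = 140 hPa = 14000 Pa, q̄ = 0.00137 kg/kg → 0.00137 × 14000 / 9.8 = 1.96 mm
PW = 28.63 + 7.85 + 15.20 + 1.96 = 53.64 ≈ 53.6 mm.
Rainfall = ε × PW = 0.41 × 53.6 = 22.0 mm.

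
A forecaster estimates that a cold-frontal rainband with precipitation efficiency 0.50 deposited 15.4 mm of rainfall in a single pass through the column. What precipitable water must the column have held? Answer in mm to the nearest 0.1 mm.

PW = rainfall / ε = 15.4 / 0.50 = 30.8 mm.

PW ≈ 30.8 mm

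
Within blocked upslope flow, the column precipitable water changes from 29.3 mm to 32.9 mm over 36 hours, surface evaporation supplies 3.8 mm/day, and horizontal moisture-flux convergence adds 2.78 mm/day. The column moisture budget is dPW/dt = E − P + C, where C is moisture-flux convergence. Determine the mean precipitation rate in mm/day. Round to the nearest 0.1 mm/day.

P ≈ 4.2 mm/day

dPW/dt = (32.9 − 29.3) mm / (36/24 day) = +2.400 mm/day.
P = E + C − dPW/dt = 3.8 + (2.78) − (+2.400) = 4.2 mm/day.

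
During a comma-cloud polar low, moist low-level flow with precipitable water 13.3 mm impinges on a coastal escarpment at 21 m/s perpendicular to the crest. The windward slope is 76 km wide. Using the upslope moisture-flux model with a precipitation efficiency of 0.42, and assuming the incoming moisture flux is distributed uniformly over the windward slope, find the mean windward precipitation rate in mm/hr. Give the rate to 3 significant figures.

Incoming column moisture flux per unit ridge length: F = V × PW = 21 × 13.3 = 279.3 mm·m/s.
Spread over the 76 km slope with efficiency ε = 0.42: R = ε·F/W = 0.42 × 279.3 / 76000 m = 1.544e-03 mm/s.
R = 1.544e-03 × 3600 = 5.56 mm/hr.

R ≈ 5.56 mm/hr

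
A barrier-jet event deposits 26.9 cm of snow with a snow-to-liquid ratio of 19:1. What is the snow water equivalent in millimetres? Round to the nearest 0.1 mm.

SWE ≈ 14.2 mm

SWE = snow depth / ratio = 26.9 cm / 19 = 1.416 cm = 14.2 mm.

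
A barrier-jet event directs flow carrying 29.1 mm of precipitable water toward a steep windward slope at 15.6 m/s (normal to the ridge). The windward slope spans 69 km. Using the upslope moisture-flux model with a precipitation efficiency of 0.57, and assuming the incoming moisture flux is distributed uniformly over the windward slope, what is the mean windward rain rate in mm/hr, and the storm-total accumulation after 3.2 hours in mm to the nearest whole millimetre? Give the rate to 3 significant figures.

Incoming column moisture flux per unit ridge length: F = V × PW = 15.6 × 29.1 = 453.96 mm·m/s.
Spread over the 69 km slope with efficiency ε = 0.57: R = ε·F/W = 0.57 × 453.96 / 69000 m = 3.750e-03 mm/s.
R = 3.750e-03 × 3600 = 13.5 mm/hr.
Over 3.2 h: total = 13.5 × 3.2 = 43.2 ≈ 43 mm.

R ≈ 13.5 mm/hr; total ≈ 43 mm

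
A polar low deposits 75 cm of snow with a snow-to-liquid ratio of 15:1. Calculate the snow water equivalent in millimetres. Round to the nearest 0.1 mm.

SWE ≈ 50.0 mm

SWE = snow depth / ratio = 75 cm / 15 = 5.000 cm = 50.0 mm.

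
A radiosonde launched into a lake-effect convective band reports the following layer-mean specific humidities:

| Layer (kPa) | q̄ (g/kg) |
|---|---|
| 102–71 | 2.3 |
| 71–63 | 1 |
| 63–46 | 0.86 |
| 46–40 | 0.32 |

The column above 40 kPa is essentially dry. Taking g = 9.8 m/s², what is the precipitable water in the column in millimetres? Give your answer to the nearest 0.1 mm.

PW ≈ 9.8 mm

Precipitable water is the column-integrated vapour mass per unit area: PW = (1/g) Σ q̄ Δp, with q in kg/kg and Δp in Pa (1 kg/m² of water = 1 mm).
Layer 102–71 kPa: Δp = 310 hPa = 31000 Pa, q̄ = 0.0023 kg/kg → 0.0023 × 31000 / 9.8 = 7.28 mm
Layer 71–63 kPa: Δp = 80 hPa = 8000 Pa, q̄ = 0.001 kg/kg → 0.001 × 8000 / 9.8 = 0.82 mm
Layer 63–46 kPa: Δp = 170 hPa = 17000 Pa, q̄ = 0.00086 kg/kg → 0.00086 × 17000 / 9.8 = 1.49 mm
Layer 46–40 kPa: Δp = 60 hPa = 6000 Pa, q̄ = 0.00032 kg/kg → 0.00032 × 6000 / 9.8 = 0.20 mm
PW = 7.28 + 0.82 + 1.49 + 0.20 = 9.79 ≈ 9.8 mm.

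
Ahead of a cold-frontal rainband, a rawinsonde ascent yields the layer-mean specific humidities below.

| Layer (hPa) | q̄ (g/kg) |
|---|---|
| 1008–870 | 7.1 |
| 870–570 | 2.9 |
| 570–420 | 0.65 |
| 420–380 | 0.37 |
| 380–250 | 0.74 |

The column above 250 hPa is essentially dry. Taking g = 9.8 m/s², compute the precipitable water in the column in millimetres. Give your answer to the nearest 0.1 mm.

PW ≈ 21.0 mm

Precipitable water is the column-integrated vapour mass per unit area: PW = (1/g) Σ q̄ Δp, with q in kg/kg and Δp in Pa (1 kg/m² of water = 1 mm).
Layer 1008–870 hPa: Δp = 138 hPa = 13800 Pa, q̄ = 0.0071 kg/kg → 0.0071 × 13800 / 9.8 = 10.00 mm
Layer 870–570 hPa: Δp = 300 hPa = 30000 Pa, q̄ = 0.0029 kg/kg → 0.0029 × 30000 / 9.8 = 8.88 mm
Layer 570–420 hPa: Δp = 150 hPa = 15000 Pa, q̄ = 0.00065 kg/kg → 0.00065 × 15000 / 9.8 = 0.99 mm
Layer 420–380 hPa: Δp = 40 hPa = 4000 Pa, q̄ = 0.00037 kg/kg → 0.00037 × 4000 / 9.8 = 0.15 mm
Layer 380–250 hPa: Δp = 130 hPa = 13000 Pa, q̄ = 0.00074 kg/kg → 0.00074 × 13000 / 9.8 = 0.98 mm
PW = 10.00 + 8.88 + 0.99 + 0.15 + 0.98 = 21.00 ≈ 21.0 mm.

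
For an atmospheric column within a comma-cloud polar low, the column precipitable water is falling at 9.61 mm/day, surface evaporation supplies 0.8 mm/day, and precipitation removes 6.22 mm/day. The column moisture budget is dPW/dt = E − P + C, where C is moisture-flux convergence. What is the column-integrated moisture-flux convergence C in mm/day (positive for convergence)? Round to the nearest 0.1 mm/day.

dPW/dt = -9.61 mm/day.
C = dPW/dt − E + P = (-9.61) − 0.8 + 6.22 = -4.2 mm/day.

C ≈ -4.2 mm/day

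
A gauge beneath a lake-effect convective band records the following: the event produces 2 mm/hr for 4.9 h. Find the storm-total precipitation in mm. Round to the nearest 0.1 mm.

total ≈ 9.8 mm

Total = Σ Rᵢ Δtᵢ = 2 × 4.9
      = 9.8 = 9.8 mm.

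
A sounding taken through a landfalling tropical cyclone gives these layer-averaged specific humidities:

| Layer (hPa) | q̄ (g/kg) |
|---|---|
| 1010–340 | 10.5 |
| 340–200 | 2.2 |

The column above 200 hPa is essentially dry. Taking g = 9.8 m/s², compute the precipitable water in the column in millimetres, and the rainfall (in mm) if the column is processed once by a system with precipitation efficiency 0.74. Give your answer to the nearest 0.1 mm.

Precipitable water is the column-integrated vapour mass per unit area: PW = (1/g) Σ q̄ Δp, with q in kg/kg and Δp in Pa (1 kg/m² of water = 1 mm).
Layer 1010–340 hPa: Δp = 670 hPa = 67000 Pa, q̄ = 0.0105 kg/kg → 0.0105 × 67000 / 9.8 = 71.79 mm
Layer 340–200 hPa: Δp = 140 hPa = 14000 Pa, q̄ = 0.0022 kg/kg → 0.0022 × 14000 / 9.8 = 3.14 mm
PW = 71.79 + 3.14 = 74.93 ≈ 74.9 mm.
Rainfall = ε × PW = 0.74 × 74.9 = 55.4 mm.

PW ≈ 74.9 mm; rainfall ≈ 55.4 mm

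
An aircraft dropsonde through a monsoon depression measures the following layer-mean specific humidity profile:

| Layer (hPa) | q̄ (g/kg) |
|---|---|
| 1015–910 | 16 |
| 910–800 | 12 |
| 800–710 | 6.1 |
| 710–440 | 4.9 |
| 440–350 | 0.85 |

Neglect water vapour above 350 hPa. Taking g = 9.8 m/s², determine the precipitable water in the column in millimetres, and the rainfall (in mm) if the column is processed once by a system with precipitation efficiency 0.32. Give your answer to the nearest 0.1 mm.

Precipitable water is the column-integrated vapour mass per unit area: PW = (1/g) Σ q̄ Δp, with q in kg/kg and Δp in Pa (1 kg/m² of water = 1 mm).
Layer 1015–910 hPa: Δp = 105 hPa = 10500 Pa, q̄ = 0.016 kg/kg → 0.016 × 10500 / 9.8 = 17.14 mm
Layer 910–800 hPa: Δp = 110 hPa = 11000 Pa, q̄ = 0.012 kg/kg → 0.012 × 11000 / 9.8 = 13.47 mm
Layer 800–710 hPa: Δp = 90 hPa = 9000 Pa, q̄ = 0.0061 kg/kg → 0.0061 × 9000 / 9.8 = 5.60 mm
Layer 710–440 hPa: Δp = 270 hPa = 27000 Pa, q̄ = 0.0049 kg/kg → 0.0049 × 27000 / 9.8 = 13.50 mm
Layer 440–350 hPa: Δp = 90 hPa = 9000 Pa, q̄ = 0.00085 kg/kg → 0.00085 × 9000 / 9.8 = 0.78 mm
PW = 17.14 + 13.47 + 5.60 + 13.50 + 0.78 = 50.49 ≈ 50.5 mm.
Rainfall = ε × PW = 0.32 × 50.5 = 16.2 mm.

PW ≈ 50.5 mm; rainfall ≈ 16.2 mm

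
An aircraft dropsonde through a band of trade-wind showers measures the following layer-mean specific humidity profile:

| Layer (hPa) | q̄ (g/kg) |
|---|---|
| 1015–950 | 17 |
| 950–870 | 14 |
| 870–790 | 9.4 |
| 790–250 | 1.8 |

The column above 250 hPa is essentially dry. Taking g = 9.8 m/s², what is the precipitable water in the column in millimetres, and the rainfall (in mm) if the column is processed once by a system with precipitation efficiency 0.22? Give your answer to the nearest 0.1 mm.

Precipitable water is the column-integrated vapour mass per unit area: PW = (1/g) Σ q̄ Δp, with q in kg/kg and Δp in Pa (1 kg/m² of water = 1 mm).
Layer 1015–950 hPa: Δp = 65 hPa = 6500 Pa, q̄ = 0.017 kg/kg → 0.017 × 6500 / 9.8 = 11.28 mm
Layer 950–870 hPa: Δp = 80 hPa = 8000 Pa, q̄ = 0.014 kg/kg → 0.014 × 8000 / 9.8 = 11.43 mm
Layer 870–790 hPa: Δp = 80 hPa = 8000 Pa, q̄ = 0.0094 kg/kg → 0.0094 × 8000 / 9.8 = 7.67 mm
Layer 790–250 hPa: Δp = 540 hPa = 54000 Pa, q̄ = 0.0018 kg/kg → 0.0018 × 54000 / 9.8 = 9.92 mm
PW = 11.28 + 11.43 + 7.67 + 9.92 = 40.30 ≈ 40.3 mm.
Rainfall = ε × PW = 0.22 × 40.3 = 8.9 mm.

PW ≈ 40.3 mm; rainfall ≈ 8.9 mm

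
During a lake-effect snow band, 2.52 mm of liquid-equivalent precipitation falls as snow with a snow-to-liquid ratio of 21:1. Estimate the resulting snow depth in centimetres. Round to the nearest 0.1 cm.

snow depth ≈ 5.3 cm

Snow depth = liquid × ratio = 2.52 mm × 21 = 52.92 mm = 5.3 cm.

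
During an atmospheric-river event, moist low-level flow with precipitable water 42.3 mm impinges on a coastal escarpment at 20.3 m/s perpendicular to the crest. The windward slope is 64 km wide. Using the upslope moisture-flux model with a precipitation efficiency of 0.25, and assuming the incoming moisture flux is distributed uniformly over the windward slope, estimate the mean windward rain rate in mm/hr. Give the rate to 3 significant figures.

Incoming column moisture flux per unit ridge length: F = V × PW = 20.3 × 42.3 = 858.69 mm·m/s.
Spread over the 64 km slope with efficiency ε = 0.25: R = ε·F/W = 0.25 × 858.69 / 64000 m = 3.354e-03 mm/s.
R = 3.354e-03 × 3600 = 12.1 mm/hr.

R ≈ 12.1 mm/hr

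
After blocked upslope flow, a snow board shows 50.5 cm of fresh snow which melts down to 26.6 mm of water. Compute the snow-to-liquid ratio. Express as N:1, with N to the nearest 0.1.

ratio ≈ 19.0

Ratio = snow depth / SWE = 505 mm / 26.6 mm = 19.0, i.e. 19.0:1.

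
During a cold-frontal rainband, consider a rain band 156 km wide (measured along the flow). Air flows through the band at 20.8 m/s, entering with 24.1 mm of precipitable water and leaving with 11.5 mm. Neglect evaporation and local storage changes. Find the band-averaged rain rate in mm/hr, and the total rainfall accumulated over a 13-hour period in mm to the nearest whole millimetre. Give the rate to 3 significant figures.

R ≈ 6.05 mm/hr; total ≈ 79 mm

Column moisture flux per unit crosswind length is F = V × PW.
Inflow: F_in = 20.8 × 24.1 = 501.28 mm·m/s
Outflow: F_out = 20.8 × 11.5 = 239.2 mm·m/s
Steady-state rate R = (F_in − F_out)/L = (501.28 − 239.2) / 156000 m = 1.680e-03 mm/s.
R = 1.680e-03 × 3600 = 6.05 mm/hr.
Over 13 h: total = 6.05 × 13 = 78.65 ≈ 79 mm.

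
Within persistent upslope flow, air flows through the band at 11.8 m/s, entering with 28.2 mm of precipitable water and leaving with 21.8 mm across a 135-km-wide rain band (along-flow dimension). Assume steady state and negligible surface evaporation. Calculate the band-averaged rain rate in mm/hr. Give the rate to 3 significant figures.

R ≈ 2.01 mm/hr

Column moisture flux per unit crosswind length is F = V × PW.
Inflow: F_in = 11.8 × 28.2 = 332.76 mm·m/s
Outflow: F_out = 11.8 × 21.8 = 257.24 mm·m/s
Steady-state rate R = (F_in − F_out)/L = (332.76 − 257.24) / 135000 m = 5.594e-04 mm/s.
R = 5.594e-04 × 3600 = 2.01 mm/hr.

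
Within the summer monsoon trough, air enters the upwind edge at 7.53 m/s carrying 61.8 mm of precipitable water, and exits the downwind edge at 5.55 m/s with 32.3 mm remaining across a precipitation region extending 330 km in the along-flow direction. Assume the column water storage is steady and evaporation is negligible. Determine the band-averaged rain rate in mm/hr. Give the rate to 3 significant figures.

Column moisture flux per unit crosswind length is F = V × PW.
Inflow: F_in = 7.53 × 61.8 = 465.354 mm·m/s
Outflow: F_out = 5.55 × 32.3 = 179.265 mm·m/s
Steady-state rate R = (F_in − F_out)/L = (465.354 − 179.265) / 330000 m = 8.669e-04 mm/s.
R = 8.669e-04 × 3600 = 3.12 mm/hr.

R ≈ 3.12 mm/hr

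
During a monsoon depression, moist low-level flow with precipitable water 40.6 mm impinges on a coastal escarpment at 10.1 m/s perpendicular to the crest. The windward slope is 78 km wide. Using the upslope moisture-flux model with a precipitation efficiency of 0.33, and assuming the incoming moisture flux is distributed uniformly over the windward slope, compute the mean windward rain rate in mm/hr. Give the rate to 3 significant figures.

Incoming column moisture flux per unit ridge length: F = V × PW = 10.1 × 40.6 = 410.06 mm·m/s.
Spread over the 78 km slope with efficiency ε = 0.33: R = ε·F/W = 0.33 × 410.06 / 78000 m = 1.735e-03 mm/s.
R = 1.735e-03 × 3600 = 6.25 mm/hr.

R ≈ 6.25 mm/hr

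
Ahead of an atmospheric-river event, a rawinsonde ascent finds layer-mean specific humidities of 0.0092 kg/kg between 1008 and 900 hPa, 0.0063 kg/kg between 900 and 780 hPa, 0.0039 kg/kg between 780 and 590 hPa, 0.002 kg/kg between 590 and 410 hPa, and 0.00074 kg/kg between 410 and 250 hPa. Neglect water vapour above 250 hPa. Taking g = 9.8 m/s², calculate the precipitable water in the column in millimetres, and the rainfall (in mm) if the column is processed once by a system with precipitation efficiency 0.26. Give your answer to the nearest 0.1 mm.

Precipitable water is the column-integrated vapour mass per unit area: PW = (1/g) Σ q̄ Δp, with q in kg/kg and Δp in Pa (1 kg/m² of water = 1 mm).
Layer 1008–900 hPa: Δp = 108 hPa = 10800 Pa, q̄ = 0.0092 kg/kg → 0.0092 × 10800 / 9.8 = 10.14 mm
Layer 900–780 hPa: Δp = 120 hPa = 12000 Pa, q̄ = 0.0063 kg/kg → 0.0063 × 12000 / 9.8 = 7.71 mm
Layer 780–590 hPa: Δp = 190 hPa = 19000 Pa, q̄ = 0.0039 kg/kg → 0.0039 × 19000 / 9.8 = 7.56 mm
Layer 590–410 hPa: Δp = 180 hPa = 18000 Pa, q̄ = 0.002 kg/kg → 0.002 × 18000 / 9.8 = 3.67 mm
Layer 410–250 hPa: Δp = 160 hPa = 16000 Pa, q̄ = 0.00074 kg/kg → 0.00074 × 16000 / 9.8 = 1.21 mm
PW = 10.14 + 7.71 + 7.56 + 3.67 + 1.21 = 30.29 ≈ 30.3 mm.
Rainfall = ε × PW = 0.26 × 30.3 = 7.9 mm.

PW ≈ 30.3 mm; rainfall ≈ 7.9 mm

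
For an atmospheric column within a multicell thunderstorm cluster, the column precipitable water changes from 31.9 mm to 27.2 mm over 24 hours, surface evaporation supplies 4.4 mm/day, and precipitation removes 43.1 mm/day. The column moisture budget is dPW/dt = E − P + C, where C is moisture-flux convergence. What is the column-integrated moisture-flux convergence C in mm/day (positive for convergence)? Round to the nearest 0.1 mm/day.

dPW/dt = (27.2 − 31.9) mm / (24/24 day) = -4.700 mm/day.
C = dPW/dt − E + P = (-4.700) − 4.4 + 43.1 = 34.0 mm/day.

C ≈ 34.0 mm/day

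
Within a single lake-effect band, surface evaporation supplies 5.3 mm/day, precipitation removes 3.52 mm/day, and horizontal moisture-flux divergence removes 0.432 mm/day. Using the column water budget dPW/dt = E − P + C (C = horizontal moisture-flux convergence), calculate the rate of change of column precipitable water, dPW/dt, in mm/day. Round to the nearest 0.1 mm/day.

dPW/dt = E − P + C = 5.3 − 3.52 + (-0.432) = 1.3 mm/day.

dPW/dt ≈ 1.3 mm/day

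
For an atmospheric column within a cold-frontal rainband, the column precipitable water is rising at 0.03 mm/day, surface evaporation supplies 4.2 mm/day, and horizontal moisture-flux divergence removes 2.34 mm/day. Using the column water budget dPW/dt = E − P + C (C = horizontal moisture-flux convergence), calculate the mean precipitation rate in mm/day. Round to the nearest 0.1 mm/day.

P ≈ 1.8 mm/day

dPW/dt = +0.03 mm/day.
P = E + C − dPW/dt = 4.2 + (-2.34) − (+0.03) = 1.8 mm/day.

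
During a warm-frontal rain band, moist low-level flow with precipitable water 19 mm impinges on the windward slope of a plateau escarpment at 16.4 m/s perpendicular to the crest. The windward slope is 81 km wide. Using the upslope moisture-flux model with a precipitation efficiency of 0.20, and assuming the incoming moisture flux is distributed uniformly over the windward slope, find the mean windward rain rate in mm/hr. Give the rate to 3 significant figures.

Incoming column moisture flux per unit ridge length: F = V × PW = 16.4 × 19 = 311.6 mm·m/s.
Spread over the 81 km slope with efficiency ε = 0.20: R = ε·F/W = 0.20 × 311.6 / 81000 m = 7.694e-04 mm/s.
R = 7.694e-04 × 3600 = 2.77 mm/hr.

R ≈ 2.77 mm/hr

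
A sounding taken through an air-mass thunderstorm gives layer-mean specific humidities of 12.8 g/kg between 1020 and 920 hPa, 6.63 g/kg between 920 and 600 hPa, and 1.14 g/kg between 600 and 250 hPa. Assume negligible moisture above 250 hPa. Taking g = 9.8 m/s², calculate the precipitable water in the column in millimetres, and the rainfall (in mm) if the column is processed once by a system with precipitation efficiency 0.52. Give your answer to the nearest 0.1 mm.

Precipitable water is the column-integrated vapour mass per unit area: PW = (1/g) Σ q̄ Δp, with q in kg/kg and Δp in Pa (1 kg/m² of water = 1 mm).
Layer 1020–920 hPa: Δp = 100 hPa = 10000 Pa, q̄ = 0.0128 kg/kg → 0.0128 × 10000 / 9.8 = 13.06 mm
Layer 920–600 hPa: Δp = 320 hPa = 32000 Pa, q̄ = 0.00663 kg/kg → 0.00663 × 32000 / 9.8 = 21.65 mm
Layer 600–250 hPa: Δp = 350 hPa = 35000 Pa, q̄ = 0.00114 kg/kg → 0.00114 × 35000 / 9.8 = 4.07 mm
PW = 13.06 + 21.65 + 4.07 = 38.78 ≈ 38.8 mm.
Rainfall = ε × PW = 0.52 × 38.8 = 20.2 mm.

PW ≈ 38.8 mm; rainfall ≈ 20.2 mm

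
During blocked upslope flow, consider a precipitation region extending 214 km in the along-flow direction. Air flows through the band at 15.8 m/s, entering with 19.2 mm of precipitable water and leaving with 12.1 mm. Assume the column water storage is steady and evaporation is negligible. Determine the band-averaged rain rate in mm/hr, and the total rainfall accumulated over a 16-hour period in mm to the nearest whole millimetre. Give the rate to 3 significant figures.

R ≈ 1.89 mm/hr; total ≈ 30 mm

Column moisture flux per unit crosswind length is F = V × PW.
Inflow: F_in = 15.8 × 19.2 = 303.36 mm·m/s
Outflow: F_out = 15.8 × 12.1 = 191.18 mm·m/s
Steady-state rate R = (F_in − F_out)/L = (303.36 − 191.18) / 214000 m = 5.242e-04 mm/s.
R = 5.242e-04 × 3600 = 1.89 mm/hr.
Over 16 h: total = 1.89 × 16 = 30.24 ≈ 30 mm.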